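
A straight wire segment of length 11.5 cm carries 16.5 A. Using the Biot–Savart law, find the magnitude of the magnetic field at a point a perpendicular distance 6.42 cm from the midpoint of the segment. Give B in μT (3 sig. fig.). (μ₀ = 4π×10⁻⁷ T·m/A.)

B ≈ 34.3 μT

For a finite straight segment, B = (μ₀I/4πd)(sinθ₁ + sinθ₂), where θ₁, θ₂ are the angles from the perpendicular to each end.
The perpendicular from the point meets the wire at its midpoint, so each end is L/2 = 0.0575 m away along the wire.
sinθ₁ = 0.0575/√(0.0575²+0.0642²) = 0.6672; sinθ₂ = 0.0575/√(0.0575²+0.0642²) = 0.6672.
B = (4π×10⁻⁷ × 16.5) / (4π × 0.0642) × (0.6672 + 0.6672) = 3.43×10⁻⁵ T.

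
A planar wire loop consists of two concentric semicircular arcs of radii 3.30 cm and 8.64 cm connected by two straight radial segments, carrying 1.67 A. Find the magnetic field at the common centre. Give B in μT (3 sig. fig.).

The radial connectors point toward the centre, so dl × r̂ = 0 and they contribute nothing.
Each semicircle gives μ₀I/(4R): inner arc 1.59×10⁻⁵ T, outer arc 6.07×10⁻⁶ T.
The two arcs carry current in opposite angular senses, so their fields oppose: B = |1.59×10⁻⁵ − 6.07×10⁻⁶| = 9.83×10⁻⁶ T.

B ≈ 9.83 μT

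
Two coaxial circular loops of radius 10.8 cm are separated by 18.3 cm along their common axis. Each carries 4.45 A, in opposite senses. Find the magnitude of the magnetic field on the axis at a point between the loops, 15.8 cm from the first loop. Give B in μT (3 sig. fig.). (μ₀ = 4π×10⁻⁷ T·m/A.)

Each loop contributes B = μ₀IR²/[2(R²+z²)^(3/2)] on the axis, with z measured from that loop.
Loop 1 (z = 0.158 m): B₁ = 4.65×10⁻⁶ T. Loop 2 (z = 0.025 m): B₂ = 2.39×10⁻⁵ T.
The fields oppose: B = |B₁ − B₂| = 1.93×10⁻⁵ T.

B ≈ 19.3 μT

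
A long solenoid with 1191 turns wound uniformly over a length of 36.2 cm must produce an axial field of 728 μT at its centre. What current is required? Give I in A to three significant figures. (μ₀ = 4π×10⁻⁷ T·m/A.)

I ≈ 0.176 A

Inside a long solenoid B = μ₀nI with n = 3290 m⁻¹, so I = B/(μ₀n).
I = 7.28×10⁻⁴ / (4π×10⁻⁷ × 3290) = 0.176 A.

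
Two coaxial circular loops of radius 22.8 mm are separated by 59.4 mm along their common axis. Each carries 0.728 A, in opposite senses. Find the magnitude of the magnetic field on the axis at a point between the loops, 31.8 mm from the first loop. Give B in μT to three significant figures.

Each loop contributes B = μ₀IR²/[2(R²+z²)^(3/2)] on the axis, with z measured from that loop.
Loop 1 (z = 0.0318 m): B₁ = 3.97×10⁻⁶ T. Loop 2 (z = 0.0276 m): B₂ = 5.18×10⁻⁶ T.
The fields oppose: B = |B₁ − B₂| = 1.21×10⁻⁶ T.

B ≈ 1.21 μT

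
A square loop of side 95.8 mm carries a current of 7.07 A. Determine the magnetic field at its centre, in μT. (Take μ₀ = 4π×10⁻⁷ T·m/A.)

B ≈ 83.5 μT

Each side is a finite straight segment at perpendicular distance d = a/(2 tan(π/4)) = 0.0479 m from the centre, with end-angles ±π/4.
One side contributes B₁ = (μ₀I/4πd)·2 sin(π/4) = 2.09×10⁻⁵ T.
All 4 sides add in the same direction: B = 4 × 2.09×10⁻⁵ = 8.35×10⁻⁵ T.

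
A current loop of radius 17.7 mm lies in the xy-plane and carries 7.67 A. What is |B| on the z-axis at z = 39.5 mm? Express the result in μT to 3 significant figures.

B ≈ 18.6 μT

On the axis of a circular loop, B = μ₀IR² / [2(R²+z²)^(3/2)].
R² + z² = (0.0177)² + (0.0395)² = 0.001874 m², and (R²+z²)^(3/2) = 8.11×10⁻⁵ m³.
B = (4π×10⁻⁷ × 7.67 × 0.0003133) / (2 × 8.11×10⁻⁵) = 1.86×10⁻⁵ T.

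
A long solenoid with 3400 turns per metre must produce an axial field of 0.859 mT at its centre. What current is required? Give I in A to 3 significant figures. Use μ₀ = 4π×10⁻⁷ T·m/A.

I ≈ 0.201 A

Inside a long solenoid B = μ₀nI with n = 3400 m⁻¹, so I = B/(μ₀n).
I = 8.59×10⁻⁴ / (4π×10⁻⁷ × 3400) = 0.201 A.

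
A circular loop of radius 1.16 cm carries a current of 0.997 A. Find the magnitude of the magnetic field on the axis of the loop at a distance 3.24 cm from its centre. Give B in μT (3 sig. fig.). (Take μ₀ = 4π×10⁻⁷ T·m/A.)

B ≈ 2.07 μT

On the axis of a circular loop, B = μ₀IR² / [2(R²+z²)^(3/2)].
R² + z² = (0.0116)² + (0.0324)² = 0.001184 m², and (R²+z²)^(3/2) = 4.08×10⁻⁵ m³.
B = (4π×10⁻⁷ × 0.997 × 0.0001346) / (2 × 4.08×10⁻⁵) = 2.07×10⁻⁶ T.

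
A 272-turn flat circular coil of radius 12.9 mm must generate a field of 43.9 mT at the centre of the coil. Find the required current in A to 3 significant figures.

I ≈ 3.31 A

For an N-turn coil, B = Nμ₀I/(2R) with R = 0.0129 m, so I = 2RB/(Nμ₀) = 2 × 0.0129 × 4.39×10⁻² / (272 × 4π×10⁻⁷) = 3.31 A.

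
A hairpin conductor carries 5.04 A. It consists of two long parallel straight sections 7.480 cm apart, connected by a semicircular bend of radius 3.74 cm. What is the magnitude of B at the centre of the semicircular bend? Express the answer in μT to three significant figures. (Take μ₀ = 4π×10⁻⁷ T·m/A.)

The semicircular arc contributes B_arc = μ₀I·π/(4πR) = μ₀I/(4R) = 4.23×10⁻⁵ T.
Each semi-infinite lead is at perpendicular distance R = 0.0374 m from the centre, with the perpendicular foot at its near end, so it contributes μ₀I/(4πR); both point the same way, together 2.70×10⁻⁵ T.
Arc and leads all point the same direction: B = 4.23×10⁻⁵ + 2.70×10⁻⁵ = 6.93×10⁻⁵ T.

B ≈ 69.3 μT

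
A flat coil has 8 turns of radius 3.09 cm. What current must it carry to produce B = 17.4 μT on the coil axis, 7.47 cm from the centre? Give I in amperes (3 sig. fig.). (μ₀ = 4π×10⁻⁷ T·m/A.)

For an N-turn coil, B = Nμ₀IR²/[2(R²+z²)^(3/2)] with R = 0.0309 m, z = 0.0747 m, so I = 2B(R²+z²)^(3/2)/(Nμ₀R²) = 2 × 1.74×10⁻⁵ × 5.28×10⁻⁴ / (8 × 4π×10⁻⁷ × 0.0009548) = 1.92 A.

I ≈ 1.92 A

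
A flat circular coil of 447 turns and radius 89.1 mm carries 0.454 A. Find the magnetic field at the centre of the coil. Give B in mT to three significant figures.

B ≈ 1.43 mT

For an N-turn flat coil, B = Nμ₀I/(2R) with R = 0.0891 m.
B = 447 × 3.20×10⁻⁶ T = 1.43×10⁻³ T.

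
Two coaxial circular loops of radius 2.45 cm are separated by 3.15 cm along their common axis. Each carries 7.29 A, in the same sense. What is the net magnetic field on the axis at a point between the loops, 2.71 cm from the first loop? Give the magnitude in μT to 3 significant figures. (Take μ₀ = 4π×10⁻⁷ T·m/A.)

B ≈ 235 μT

Each loop contributes B = μ₀IR²/[2(R²+z²)^(3/2)] on the axis, with z measured from that loop.
Loop 1 (z = 0.0271 m): B₁ = 5.64×10⁻⁵ T. Loop 2 (z = 0.0044 m): B₂ = 1.78×10⁻⁴ T.
The fields add: B = B₁ + B₂ = 2.35×10⁻⁴ T.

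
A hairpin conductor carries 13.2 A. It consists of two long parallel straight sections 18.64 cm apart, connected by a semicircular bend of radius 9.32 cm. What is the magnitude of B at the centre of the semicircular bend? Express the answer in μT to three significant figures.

B ≈ 72.8 μT

The semicircular arc contributes B_arc = μ₀I·π/(4πR) = μ₀I/(4R) = 4.45×10⁻⁵ T.
Each semi-infinite lead is at perpendicular distance R = 0.0932 m from the centre, with the perpendicular foot at its near end, so it contributes μ₀I/(4πR); both point the same way, together 2.83×10⁻⁵ T.
Arc and leads all point the same direction: B = 4.45×10⁻⁵ + 2.83×10⁻⁵ = 7.28×10⁻⁵ T.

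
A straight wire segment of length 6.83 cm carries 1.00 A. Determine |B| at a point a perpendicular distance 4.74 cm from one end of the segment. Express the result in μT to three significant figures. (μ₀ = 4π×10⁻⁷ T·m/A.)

B ≈ 1.73 μT

For a finite straight segment, B = (μ₀I/4πd)(sinθ₁ + sinθ₂), where θ₁, θ₂ are the angles from the perpendicular to each end.
The perpendicular foot is at one end, so the two end-offsets along the wire are 0 and L = 0.0683 m.
sinθ₁ = 0/√(0²+0.0474²) = 0.0000; sinθ₂ = 0.0683/√(0.0683²+0.0474²) = 0.8215.
B = (4π×10⁻⁷ × 1.00) / (4π × 0.0474) × (0.0000 + 0.8215) = 1.73×10⁻⁶ T.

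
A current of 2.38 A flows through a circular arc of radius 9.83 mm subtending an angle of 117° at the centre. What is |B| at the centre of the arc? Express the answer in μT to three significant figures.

B ≈ 49.4 μT

The Biot–Savart field of a circular arc at its centre is B = μ₀Iφ/(4πR), with φ = 2.042 rad.
B = (4π×10⁻⁷ × 2.38 × 2.042) / (4π × 0.00983) = 4.94×10⁻⁵ T.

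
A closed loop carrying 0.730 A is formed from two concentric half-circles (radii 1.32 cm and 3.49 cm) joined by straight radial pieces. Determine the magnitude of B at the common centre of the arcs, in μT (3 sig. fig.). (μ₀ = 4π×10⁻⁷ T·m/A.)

The radial connectors point toward the centre, so dl × r̂ = 0 and they contribute nothing.
Each semicircle gives μ₀I/(4R): inner arc 1.74×10⁻⁵ T, outer arc 6.57×10⁻⁶ T.
The two arcs carry current in opposite angular senses, so their fields oppose: B = |1.74×10⁻⁵ − 6.57×10⁻⁶| = 1.08×10⁻⁵ T.

B ≈ 10.8 μT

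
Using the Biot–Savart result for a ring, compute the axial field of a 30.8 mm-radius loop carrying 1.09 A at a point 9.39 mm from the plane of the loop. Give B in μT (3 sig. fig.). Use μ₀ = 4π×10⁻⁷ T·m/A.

On the axis of a circular loop, B = μ₀IR² / [2(R²+z²)^(3/2)].
R² + z² = (0.0308)² + (0.00939)² = 0.001037 m², and (R²+z²)^(3/2) = 3.34×10⁻⁵ m³.
B = (4π×10⁻⁷ × 1.09 × 0.0009486) / (2 × 3.34×10⁻⁵) = 1.95×10⁻⁵ T.

B ≈ 19.5 μT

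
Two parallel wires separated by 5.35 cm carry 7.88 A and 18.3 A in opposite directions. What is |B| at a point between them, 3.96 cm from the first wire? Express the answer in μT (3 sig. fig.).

B ≈ 303 μT

Each long wire gives B = μ₀I/(2πd). Distances are d₁ = 0.0396 m and d₂ = 0.0139 m.
B₁ = 3.98×10⁻⁵ T, B₂ = 2.63×10⁻⁴ T.
Between antiparallel currents both contributions point the same way, so they add. B = B₁ + B₂ = 3.98×10⁻⁵ + 2.63×10⁻⁴ = 3.03×10⁻⁴ T.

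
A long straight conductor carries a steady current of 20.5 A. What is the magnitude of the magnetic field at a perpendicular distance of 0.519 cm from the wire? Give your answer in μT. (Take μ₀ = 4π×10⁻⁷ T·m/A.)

For an infinitely long straight wire, B = μ₀I/(2πd).
B = (4π×10⁻⁷ × 20.5) / (2π × 0.00519) = 7.90×10⁻⁴ T.

B ≈ 790 μT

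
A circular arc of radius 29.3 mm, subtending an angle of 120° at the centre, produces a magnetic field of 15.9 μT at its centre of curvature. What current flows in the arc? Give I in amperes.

For a circular arc, B = μ₀Iφ/(4πR) with φ in radians; here φ = 2.094 rad.
So I = 4πRB/(μ₀φ) = 4π × 0.0293 × 1.59×10⁻⁵ / (4π×10⁻⁷ × 2.094) = 2.22 A.

I ≈ 2.22 A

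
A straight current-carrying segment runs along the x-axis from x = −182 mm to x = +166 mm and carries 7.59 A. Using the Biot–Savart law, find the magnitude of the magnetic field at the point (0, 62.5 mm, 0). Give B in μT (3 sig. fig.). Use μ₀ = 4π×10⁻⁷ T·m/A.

B ≈ 22.9 μT

For a finite straight segment, B = (μ₀I/4πd)(sinθ₁ + sinθ₂), where θ₁, θ₂ are the angles from the perpendicular to each end.
The perpendicular distance is d = 0.0625 m; the end-offsets along the wire are a = 0.182 m and b = 0.166 m.
sinθ₁ = 0.182/√(0.182²+0.0625²) = 0.9458; sinθ₂ = 0.166/√(0.166²+0.0625²) = 0.9359.
B = (4π×10⁻⁷ × 7.59) / (4π × 0.0625) × (0.9458 + 0.9359) = 2.29×10⁻⁵ T.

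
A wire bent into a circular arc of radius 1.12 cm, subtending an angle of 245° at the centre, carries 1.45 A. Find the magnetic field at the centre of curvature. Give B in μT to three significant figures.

B ≈ 55.4 μT

The Biot–Savart field of a circular arc at its centre is B = μ₀Iφ/(4πR), with φ = 4.276 rad.
B = (4π×10⁻⁷ × 1.45 × 4.276) / (4π × 0.0112) = 5.54×10⁻⁵ T.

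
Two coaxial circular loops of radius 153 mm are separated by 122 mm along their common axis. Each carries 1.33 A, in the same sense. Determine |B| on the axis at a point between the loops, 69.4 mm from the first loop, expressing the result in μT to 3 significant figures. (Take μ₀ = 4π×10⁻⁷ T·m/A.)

B ≈ 8.74 μT

Each loop contributes B = μ₀IR²/[2(R²+z²)^(3/2)] on the axis, with z measured from that loop.
Loop 1 (z = 0.0694 m): B₁ = 4.13×10⁻⁶ T. Loop 2 (z = 0.0526 m): B₂ = 4.62×10⁻⁶ T.
The fields add: B = B₁ + B₂ = 8.74×10⁻⁶ T.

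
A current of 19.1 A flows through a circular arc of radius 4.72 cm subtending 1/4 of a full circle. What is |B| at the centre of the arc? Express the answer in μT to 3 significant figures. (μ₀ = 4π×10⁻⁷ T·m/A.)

B ≈ 63.6 μT

The Biot–Savart field of a circular arc at its centre is B = μ₀Iφ/(4πR), with φ = 1.571 rad.
B = (4π×10⁻⁷ × 19.1 × 1.571) / (4π × 0.0472) = 6.36×10⁻⁵ T.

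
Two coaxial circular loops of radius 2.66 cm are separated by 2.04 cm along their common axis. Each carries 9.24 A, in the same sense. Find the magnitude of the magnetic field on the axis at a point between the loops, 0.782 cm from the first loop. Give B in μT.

B ≈ 354 μT

Each loop contributes B = μ₀IR²/[2(R²+z²)^(3/2)] on the axis, with z measured from that loop.
Loop 1 (z = 0.00782 m): B₁ = 1.93×10⁻⁴ T. Loop 2 (z = 0.01258 m): B₂ = 1.61×10⁻⁴ T.
The fields add: B = B₁ + B₂ = 3.54×10⁻⁴ T.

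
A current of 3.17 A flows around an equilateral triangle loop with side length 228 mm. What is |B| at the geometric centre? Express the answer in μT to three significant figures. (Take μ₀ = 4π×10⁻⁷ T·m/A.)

B ≈ 25.0 μT

Each side is a finite straight segment at perpendicular distance d = a/(2 tan(π/3)) = 0.06582 m from the centre, with end-angles ±π/3.
One side contributes B₁ = (μ₀I/4πd)·2 sin(π/3) = 8.34×10⁻⁶ T.
All 3 sides add in the same direction: B = 3 × 8.34×10⁻⁶ = 2.50×10⁻⁵ T.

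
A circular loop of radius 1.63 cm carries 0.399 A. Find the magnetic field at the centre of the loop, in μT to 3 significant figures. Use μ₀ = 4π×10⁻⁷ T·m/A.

At the centre of a circular loop the Biot–Savart law gives B = μ₀I/(2R).
B = (4π×10⁻⁷ × 0.399) / (2 × 0.0163) = 1.54×10⁻⁵ T.

B ≈ 15.4 μT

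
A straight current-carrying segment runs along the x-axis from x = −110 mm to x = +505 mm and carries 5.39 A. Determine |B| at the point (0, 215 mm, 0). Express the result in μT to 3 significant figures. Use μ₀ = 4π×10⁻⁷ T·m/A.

B ≈ 3.45 μT

For a finite straight segment, B = (μ₀I/4πd)(sinθ₁ + sinθ₂), where θ₁, θ₂ are the angles from the perpendicular to each end.
The perpendicular distance is d = 0.215 m; the end-offsets along the wire are a = 0.11 m and b = 0.505 m.
sinθ₁ = 0.11/√(0.11²+0.215²) = 0.4555; sinθ₂ = 0.505/√(0.505²+0.215²) = 0.9201.
B = (4π×10⁻⁷ × 5.39) / (4π × 0.215) × (0.4555 + 0.9201) = 3.45×10⁻⁶ T.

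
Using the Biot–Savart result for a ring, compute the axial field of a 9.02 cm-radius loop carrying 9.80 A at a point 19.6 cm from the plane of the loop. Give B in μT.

On the axis of a circular loop, B = μ₀IR² / [2(R²+z²)^(3/2)].
R² + z² = (0.0902)² + (0.196)² = 0.04655 m², and (R²+z²)^(3/2) = 1.00×10⁻² m³.
B = (4π×10⁻⁷ × 9.80 × 0.008136) / (2 × 1.00×10⁻²) = 4.99×10⁻⁶ T.

B ≈ 4.99 μT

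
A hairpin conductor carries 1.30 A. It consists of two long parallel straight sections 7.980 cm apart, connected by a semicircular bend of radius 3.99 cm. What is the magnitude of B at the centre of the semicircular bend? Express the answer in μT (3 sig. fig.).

B ≈ 16.8 μT

The semicircular arc contributes B_arc = μ₀I·π/(4πR) = μ₀I/(4R) = 1.02×10⁻⁵ T.
Each semi-infinite lead is at perpendicular distance R = 0.0399 m from the centre, with the perpendicular foot at its near end, so it contributes μ₀I/(4πR); both point the same way, together 6.52×10⁻⁶ T.
Arc and leads all point the same direction: B = 1.02×10⁻⁵ + 6.52×10⁻⁶ = 1.68×10⁻⁵ T.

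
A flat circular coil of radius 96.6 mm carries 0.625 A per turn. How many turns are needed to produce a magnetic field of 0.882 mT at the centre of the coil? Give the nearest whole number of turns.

N = 217

For an N-turn coil, B = Nμ₀I/(2R). A single turn gives B₁ = 4.07×10⁻⁶ T with R = 0.0966 m.
N = B/B₁ = 8.82×10⁻⁴ / 4.07×10⁻⁶ = 216.96.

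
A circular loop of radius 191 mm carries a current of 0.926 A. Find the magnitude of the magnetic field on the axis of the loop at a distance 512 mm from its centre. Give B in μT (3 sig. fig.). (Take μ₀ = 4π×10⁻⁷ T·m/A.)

On the axis of a circular loop, B = μ₀IR² / [2(R²+z²)^(3/2)].
R² + z² = (0.191)² + (0.512)² = 0.2986 m², and (R²+z²)^(3/2) = 0.163 m³.
B = (4π×10⁻⁷ × 0.926 × 0.03648) / (2 × 0.163) = 1.30×10⁻⁷ T.

B ≈ 0.130 μT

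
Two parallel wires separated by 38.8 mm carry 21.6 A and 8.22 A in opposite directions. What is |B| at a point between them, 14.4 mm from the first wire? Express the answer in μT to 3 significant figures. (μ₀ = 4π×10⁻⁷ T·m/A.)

B ≈ 367 μT

Each long wire gives B = μ₀I/(2πd). Distances are d₁ = 0.0144 m and d₂ = 0.0244 m.
B₁ = 3.00×10⁻⁴ T, B₂ = 6.74×10⁻⁵ T.
Between antiparallel currents both contributions point the same way, so they add. B = B₁ + B₂ = 3.00×10⁻⁴ + 6.74×10⁻⁵ = 3.67×10⁻⁴ T.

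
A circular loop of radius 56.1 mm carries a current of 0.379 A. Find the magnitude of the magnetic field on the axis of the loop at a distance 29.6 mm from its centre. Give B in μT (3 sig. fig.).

B ≈ 2.94 μT

On the axis of a circular loop, B = μ₀IR² / [2(R²+z²)^(3/2)].
R² + z² = (0.0561)² + (0.0296)² = 0.004023 m², and (R²+z²)^(3/2) = 2.55×10⁻⁴ m³.
B = (4π×10⁻⁷ × 0.379 × 0.003147) / (2 × 2.55×10⁻⁴) = 2.94×10⁻⁶ T.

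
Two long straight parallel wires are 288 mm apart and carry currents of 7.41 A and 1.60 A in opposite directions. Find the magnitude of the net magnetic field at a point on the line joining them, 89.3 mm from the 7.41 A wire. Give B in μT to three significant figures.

B ≈ 18.2 μT

Each long wire gives B = μ₀I/(2πd). Distances are d₁ = 0.0893 m and d₂ = 0.1987 m.
B₁ = 1.66×10⁻⁵ T, B₂ = 1.61×10⁻⁶ T.
Between antiparallel currents both contributions point the same way, so they add. B = B₁ + B₂ = 1.66×10⁻⁵ + 1.61×10⁻⁶ = 1.82×10⁻⁵ T.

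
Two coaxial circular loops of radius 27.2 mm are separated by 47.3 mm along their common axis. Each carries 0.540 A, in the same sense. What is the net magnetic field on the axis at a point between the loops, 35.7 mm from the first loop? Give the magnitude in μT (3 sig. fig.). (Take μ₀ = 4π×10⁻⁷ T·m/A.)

Each loop contributes B = μ₀IR²/[2(R²+z²)^(3/2)] on the axis, with z measured from that loop.
Loop 1 (z = 0.0357 m): B₁ = 2.78×10⁻⁶ T. Loop 2 (z = 0.0116 m): B₂ = 9.71×10⁻⁶ T.
The fields add: B = B₁ + B₂ = 1.25×10⁻⁵ T.

B ≈ 12.5 μT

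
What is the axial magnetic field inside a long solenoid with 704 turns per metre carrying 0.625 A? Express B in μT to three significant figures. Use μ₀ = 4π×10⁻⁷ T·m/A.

Inside a long solenoid, B = μ₀nI with n = 704 turns/m.
B = 4π×10⁻⁷ × 704 × 0.625 = 5.53×10⁻⁴ T.

B ≈ 553 μT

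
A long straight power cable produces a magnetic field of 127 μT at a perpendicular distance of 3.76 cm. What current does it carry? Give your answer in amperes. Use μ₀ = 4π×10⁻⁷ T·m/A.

I ≈ 23.9 A

For a long straight wire B = μ₀I/(2πd), so I = 2πdB/μ₀.
I = 2π × 0.0376 × 1.27×10⁻⁴ / (4π×10⁻⁷) = 23.9 A.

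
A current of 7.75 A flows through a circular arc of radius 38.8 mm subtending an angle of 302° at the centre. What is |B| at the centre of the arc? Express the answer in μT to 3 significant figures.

The Biot–Savart field of a circular arc at its centre is B = μ₀Iφ/(4πR), with φ = 5.271 rad.
B = (4π×10⁻⁷ × 7.75 × 5.271) / (4π × 0.0388) = 1.05×10⁻⁴ T.

B ≈ 105 μT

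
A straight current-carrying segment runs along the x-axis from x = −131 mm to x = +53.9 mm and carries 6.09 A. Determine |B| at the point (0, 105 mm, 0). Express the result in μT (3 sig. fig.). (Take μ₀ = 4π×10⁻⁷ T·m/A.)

B ≈ 7.17 μT

For a finite straight segment, B = (μ₀I/4πd)(sinθ₁ + sinθ₂), where θ₁, θ₂ are the angles from the perpendicular to each end.
The perpendicular distance is d = 0.105 m; the end-offsets along the wire are a = 0.131 m and b = 0.0539 m.
sinθ₁ = 0.131/√(0.131²+0.105²) = 0.7803; sinθ₂ = 0.0539/√(0.0539²+0.105²) = 0.4567.
B = (4π×10⁻⁷ × 6.09) / (4π × 0.105) × (0.7803 + 0.4567) = 7.17×10⁻⁶ T.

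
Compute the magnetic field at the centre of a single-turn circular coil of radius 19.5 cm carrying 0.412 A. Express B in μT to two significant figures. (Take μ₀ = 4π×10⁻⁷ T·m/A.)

At the centre of a circular loop the Biot–Savart law gives B = μ₀I/(2R).
B = (4π×10⁻⁷ × 0.412) / (2 × 0.195) = 1.33×10⁻⁶ T.

B ≈ 1.3 μT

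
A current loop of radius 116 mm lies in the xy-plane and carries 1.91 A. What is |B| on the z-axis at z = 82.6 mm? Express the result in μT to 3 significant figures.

On the axis of a circular loop, B = μ₀IR² / [2(R²+z²)^(3/2)].
R² + z² = (0.116)² + (0.0826)² = 0.02028 m², and (R²+z²)^(3/2) = 2.89×10⁻³ m³.
B = (4π×10⁻⁷ × 1.91 × 0.01346) / (2 × 2.89×10⁻³) = 5.59×10⁻⁶ T.

B ≈ 5.59 μT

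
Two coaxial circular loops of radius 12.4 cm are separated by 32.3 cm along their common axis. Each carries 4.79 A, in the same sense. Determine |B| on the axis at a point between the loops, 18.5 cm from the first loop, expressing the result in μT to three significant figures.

B ≈ 11.4 μT

Each loop contributes B = μ₀IR²/[2(R²+z²)^(3/2)] on the axis, with z measured from that loop.
Loop 1 (z = 0.185 m): B₁ = 4.19×10⁻⁶ T. Loop 2 (z = 0.138 m): B₂ = 7.25×10⁻⁶ T.
The fields add: B = B₁ + B₂ = 1.14×10⁻⁵ T.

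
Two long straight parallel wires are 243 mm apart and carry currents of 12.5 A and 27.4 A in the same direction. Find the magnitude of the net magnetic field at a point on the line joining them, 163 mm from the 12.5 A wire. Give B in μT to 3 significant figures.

Each long wire gives B = μ₀I/(2πd). Distances are d₁ = 0.163 m and d₂ = 0.08 m.
B₁ = 1.53×10⁻⁵ T, B₂ = 6.85×10⁻⁵ T.
Between parallel currents the two contributions point in opposite directions, so they subtract. B = |B₁ − B₂| = |1.53×10⁻⁵ − 6.85×10⁻⁵| = 5.32×10⁻⁵ T.

B ≈ 53.2 μT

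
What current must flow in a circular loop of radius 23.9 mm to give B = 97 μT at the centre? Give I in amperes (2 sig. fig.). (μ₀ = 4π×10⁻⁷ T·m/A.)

At the centre of a circular loop B = μ₀I/(2R), so I = 2RB/μ₀.
With R = 0.0239 m, I = 2 × 0.0239 × 9.70×10⁻⁵ / (4π×10⁻⁷) = 3.69 A.

I ≈ 3.7 A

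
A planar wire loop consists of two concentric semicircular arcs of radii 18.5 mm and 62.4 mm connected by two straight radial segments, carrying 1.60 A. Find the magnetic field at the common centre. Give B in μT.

The radial connectors point toward the centre, so dl × r̂ = 0 and they contribute nothing.
Each semicircle gives μ₀I/(4R): inner arc 2.72×10⁻⁵ T, outer arc 8.06×10⁻⁶ T.
The two arcs carry current in opposite angular senses, so their fields oppose: B = |2.72×10⁻⁵ − 8.06×10⁻⁶| = 1.91×10⁻⁵ T.

B ≈ 19.1 μT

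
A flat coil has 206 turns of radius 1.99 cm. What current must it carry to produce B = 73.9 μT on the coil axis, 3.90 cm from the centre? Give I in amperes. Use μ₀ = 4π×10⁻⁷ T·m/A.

I ≈ 0.121 A

For an N-turn coil, B = Nμ₀IR²/[2(R²+z²)^(3/2)] with R = 0.0199 m, z = 0.039 m, so I = 2B(R²+z²)^(3/2)/(Nμ₀R²) = 2 × 7.39×10⁻⁵ × 8.39×10⁻⁵ / (206 × 4π×10⁻⁷ × 0.000396) = 0.121 A.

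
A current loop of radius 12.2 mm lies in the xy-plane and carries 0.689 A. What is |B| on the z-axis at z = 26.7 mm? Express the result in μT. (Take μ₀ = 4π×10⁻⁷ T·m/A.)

On the axis of a circular loop, B = μ₀IR² / [2(R²+z²)^(3/2)].
R² + z² = (0.0122)² + (0.0267)² = 0.0008617 m², and (R²+z²)^(3/2) = 2.53×10⁻⁵ m³.
B = (4π×10⁻⁷ × 0.689 × 0.0001488) / (2 × 2.53×10⁻⁵) = 2.55×10⁻⁶ T.

B ≈ 2.55 μT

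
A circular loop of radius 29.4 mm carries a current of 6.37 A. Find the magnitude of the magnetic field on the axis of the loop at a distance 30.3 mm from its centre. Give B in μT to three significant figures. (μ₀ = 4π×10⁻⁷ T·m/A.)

On the axis of a circular loop, B = μ₀IR² / [2(R²+z²)^(3/2)].
R² + z² = (0.0294)² + (0.0303)² = 0.001782 m², and (R²+z²)^(3/2) = 7.53×10⁻⁵ m³.
B = (4π×10⁻⁷ × 6.37 × 0.0008644) / (2 × 7.53×10⁻⁵) = 4.60×10⁻⁵ T.

B ≈ 46.0 μT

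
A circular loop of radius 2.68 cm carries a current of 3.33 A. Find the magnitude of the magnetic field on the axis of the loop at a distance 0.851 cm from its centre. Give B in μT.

B ≈ 67.6 μT

On the axis of a circular loop, B = μ₀IR² / [2(R²+z²)^(3/2)].
R² + z² = (0.0268)² + (0.00851)² = 0.0007907 m², and (R²+z²)^(3/2) = 2.22×10⁻⁵ m³.
B = (4π×10⁻⁷ × 3.33 × 0.0007182) / (2 × 2.22×10⁻⁵) = 6.76×10⁻⁵ T.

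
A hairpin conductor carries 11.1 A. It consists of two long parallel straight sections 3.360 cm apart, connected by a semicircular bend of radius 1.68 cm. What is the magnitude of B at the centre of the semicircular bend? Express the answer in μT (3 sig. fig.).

B ≈ 340 μT

The semicircular arc contributes B_arc = μ₀I·π/(4πR) = μ₀I/(4R) = 2.08×10⁻⁴ T.
Each semi-infinite lead is at perpendicular distance R = 0.0168 m from the centre, with the perpendicular foot at its near end, so it contributes μ₀I/(4πR); both point the same way, together 1.32×10⁻⁴ T.
Arc and leads all point the same direction: B = 2.08×10⁻⁴ + 1.32×10⁻⁴ = 3.40×10⁻⁴ T.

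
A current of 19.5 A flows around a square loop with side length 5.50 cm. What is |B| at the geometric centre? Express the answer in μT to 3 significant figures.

Each side is a finite straight segment at perpendicular distance d = a/(2 tan(π/4)) = 0.0275 m from the centre, with end-angles ±π/4.
One side contributes B₁ = (μ₀I/4πd)·2 sin(π/4) = 1.00×10⁻⁴ T.
All 4 sides add in the same direction: B = 4 × 1.00×10⁻⁴ = 4.01×10⁻⁴ T.

B ≈ 401 μT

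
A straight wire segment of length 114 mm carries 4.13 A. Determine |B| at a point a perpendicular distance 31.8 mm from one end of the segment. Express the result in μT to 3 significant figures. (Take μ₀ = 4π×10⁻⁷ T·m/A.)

For a finite straight segment, B = (μ₀I/4πd)(sinθ₁ + sinθ₂), where θ₁, θ₂ are the angles from the perpendicular to each end.
The perpendicular foot is at one end, so the two end-offsets along the wire are 0 and L = 0.114 m.
sinθ₁ = 0/√(0²+0.0318²) = 0.0000; sinθ₂ = 0.114/√(0.114²+0.0318²) = 0.9632.
B = (4π×10⁻⁷ × 4.13) / (4π × 0.0318) × (0.0000 + 0.9632) = 1.25×10⁻⁵ T.

B ≈ 12.5 μT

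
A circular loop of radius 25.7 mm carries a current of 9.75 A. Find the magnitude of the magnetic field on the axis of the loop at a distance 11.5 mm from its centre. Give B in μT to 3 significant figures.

On the axis of a circular loop, B = μ₀IR² / [2(R²+z²)^(3/2)].
R² + z² = (0.0257)² + (0.0115)² = 0.0007927 m², and (R²+z²)^(3/2) = 2.23×10⁻⁵ m³.
B = (4π×10⁻⁷ × 9.75 × 0.0006605) / (2 × 2.23×10⁻⁵) = 1.81×10⁻⁴ T.

B ≈ 181 μT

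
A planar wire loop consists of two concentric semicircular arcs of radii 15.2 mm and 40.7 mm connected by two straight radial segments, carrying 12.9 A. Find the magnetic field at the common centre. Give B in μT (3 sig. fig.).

B ≈ 167 μT

The radial connectors point toward the centre, so dl × r̂ = 0 and they contribute nothing.
Each semicircle gives μ₀I/(4R): inner arc 2.67×10⁻⁴ T, outer arc 9.96×10⁻⁵ T.
The two arcs carry current in opposite angular senses, so their fields oppose: B = |2.67×10⁻⁴ − 9.96×10⁻⁵| = 1.67×10⁻⁴ T.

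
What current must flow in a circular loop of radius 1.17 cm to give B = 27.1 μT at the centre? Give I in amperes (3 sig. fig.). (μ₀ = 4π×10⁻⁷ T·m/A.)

I ≈ 0.505 A

At the centre of a circular loop B = μ₀I/(2R), so I = 2RB/μ₀.
With R = 0.0117 m, I = 2 × 0.0117 × 2.71×10⁻⁵ / (4π×10⁻⁷) = 0.505 A.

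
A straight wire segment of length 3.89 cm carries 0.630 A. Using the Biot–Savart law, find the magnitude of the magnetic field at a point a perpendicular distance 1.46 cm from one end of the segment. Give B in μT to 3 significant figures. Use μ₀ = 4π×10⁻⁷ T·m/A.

For a finite straight segment, B = (μ₀I/4πd)(sinθ₁ + sinθ₂), where θ₁, θ₂ are the angles from the perpendicular to each end.
The perpendicular foot is at one end, so the two end-offsets along the wire are 0 and L = 0.0389 m.
sinθ₁ = 0/√(0²+0.0146²) = 0.0000; sinθ₂ = 0.0389/√(0.0389²+0.0146²) = 0.9362.
B = (4π×10⁻⁷ × 0.630) / (4π × 0.0146) × (0.0000 + 0.9362) = 4.04×10⁻⁶ T.

B ≈ 4.04 μT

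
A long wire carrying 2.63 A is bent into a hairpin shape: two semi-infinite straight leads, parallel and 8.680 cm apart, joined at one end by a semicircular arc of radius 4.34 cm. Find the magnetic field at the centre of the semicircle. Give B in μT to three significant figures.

The semicircular arc contributes B_arc = μ₀I·π/(4πR) = μ₀I/(4R) = 1.90×10⁻⁵ T.
Each semi-infinite lead is at perpendicular distance R = 0.0434 m from the centre, with the perpendicular foot at its near end, so it contributes μ₀I/(4πR); both point the same way, together 1.21×10⁻⁵ T.
Arc and leads all point the same direction: B = 1.90×10⁻⁵ + 1.21×10⁻⁵ = 3.12×10⁻⁵ T.

B ≈ 31.2 μT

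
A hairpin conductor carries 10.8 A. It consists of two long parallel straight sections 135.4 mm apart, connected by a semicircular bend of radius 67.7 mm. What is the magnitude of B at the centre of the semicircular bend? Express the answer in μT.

The semicircular arc contributes B_arc = μ₀I·π/(4πR) = μ₀I/(4R) = 5.01×10⁻⁵ T.
Each semi-infinite lead is at perpendicular distance R = 0.0677 m from the centre, with the perpendicular foot at its near end, so it contributes μ₀I/(4πR); both point the same way, together 3.19×10⁻⁵ T.
Arc and leads all point the same direction: B = 5.01×10⁻⁵ + 3.19×10⁻⁵ = 8.20×10⁻⁵ T.

B ≈ 82.0 μT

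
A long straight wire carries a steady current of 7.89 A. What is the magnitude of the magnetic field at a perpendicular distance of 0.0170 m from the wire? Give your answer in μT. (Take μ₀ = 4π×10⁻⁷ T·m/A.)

For an infinitely long straight wire, B = μ₀I/(2πd).
B = (4π×10⁻⁷ × 7.89) / (2π × 0.017) = 9.28×10⁻⁵ T.

B ≈ 92.8 μT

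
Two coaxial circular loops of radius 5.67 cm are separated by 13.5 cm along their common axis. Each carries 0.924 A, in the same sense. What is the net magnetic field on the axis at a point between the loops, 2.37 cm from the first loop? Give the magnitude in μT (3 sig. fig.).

Each loop contributes B = μ₀IR²/[2(R²+z²)^(3/2)] on the axis, with z measured from that loop.
Loop 1 (z = 0.0237 m): B₁ = 8.04×10⁻⁶ T. Loop 2 (z = 0.1113 m): B₂ = 9.58×10⁻⁷ T.
The fields add: B = B₁ + B₂ = 9.00×10⁻⁶ T.

B ≈ 9.00 μT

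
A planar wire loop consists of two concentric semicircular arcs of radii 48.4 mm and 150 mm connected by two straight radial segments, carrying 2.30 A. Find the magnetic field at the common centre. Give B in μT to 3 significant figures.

B ≈ 10.1 μT

The radial connectors point toward the centre, so dl × r̂ = 0 and they contribute nothing.
Each semicircle gives μ₀I/(4R): inner arc 1.49×10⁻⁵ T, outer arc 4.82×10⁻⁶ T.
The two arcs carry current in opposite angular senses, so their fields oppose: B = |1.49×10⁻⁵ − 4.82×10⁻⁶| = 1.01×10⁻⁵ T.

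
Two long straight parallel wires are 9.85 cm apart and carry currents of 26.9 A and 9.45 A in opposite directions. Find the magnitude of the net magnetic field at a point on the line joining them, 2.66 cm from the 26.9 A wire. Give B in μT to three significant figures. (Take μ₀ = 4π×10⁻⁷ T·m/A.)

B ≈ 229 μT

Each long wire gives B = μ₀I/(2πd). Distances are d₁ = 0.0266 m and d₂ = 0.0719 m.
B₁ = 2.02×10⁻⁴ T, B₂ = 2.63×10⁻⁵ T.
Between antiparallel currents both contributions point the same way, so they add. B = B₁ + B₂ = 2.02×10⁻⁴ + 2.63×10⁻⁵ = 2.29×10⁻⁴ T.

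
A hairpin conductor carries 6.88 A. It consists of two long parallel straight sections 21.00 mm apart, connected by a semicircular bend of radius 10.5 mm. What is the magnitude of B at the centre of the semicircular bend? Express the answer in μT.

The semicircular arc contributes B_arc = μ₀I·π/(4πR) = μ₀I/(4R) = 2.06×10⁻⁴ T.
Each semi-infinite lead is at perpendicular distance R = 0.0105 m from the centre, with the perpendicular foot at its near end, so it contributes μ₀I/(4πR); both point the same way, together 1.31×10⁻⁴ T.
Arc and leads all point the same direction: B = 2.06×10⁻⁴ + 1.31×10⁻⁴ = 3.37×10⁻⁴ T.

B ≈ 337 μT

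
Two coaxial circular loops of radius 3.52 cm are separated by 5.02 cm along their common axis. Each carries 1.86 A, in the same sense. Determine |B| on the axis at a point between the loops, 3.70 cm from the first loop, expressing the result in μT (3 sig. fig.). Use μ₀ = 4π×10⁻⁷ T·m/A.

Each loop contributes B = μ₀IR²/[2(R²+z²)^(3/2)] on the axis, with z measured from that loop.
Loop 1 (z = 0.037 m): B₁ = 1.09×10⁻⁵ T. Loop 2 (z = 0.0132 m): B₂ = 2.73×10⁻⁵ T.
The fields add: B = B₁ + B₂ = 3.81×10⁻⁵ T.

B ≈ 38.1 μT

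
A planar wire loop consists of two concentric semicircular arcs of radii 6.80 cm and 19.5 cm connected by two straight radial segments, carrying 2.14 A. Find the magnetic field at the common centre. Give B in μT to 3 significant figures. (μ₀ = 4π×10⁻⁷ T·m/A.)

B ≈ 6.44 μT

The radial connectors point toward the centre, so dl × r̂ = 0 and they contribute nothing.
Each semicircle gives μ₀I/(4R): inner arc 9.89×10⁻⁶ T, outer arc 3.45×10⁻⁶ T.
The two arcs carry current in opposite angular senses, so their fields oppose: B = |9.89×10⁻⁶ − 3.45×10⁻⁶| = 6.44×10⁻⁶ T.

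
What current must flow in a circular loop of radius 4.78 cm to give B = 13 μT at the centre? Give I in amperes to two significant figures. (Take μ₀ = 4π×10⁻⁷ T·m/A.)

I ≈ 0.99 A

At the centre of a circular loop B = μ₀I/(2R), so I = 2RB/μ₀.
With R = 0.0478 m, I = 2 × 0.0478 × 1.30×10⁻⁵ / (4π×10⁻⁷) = 0.989 A.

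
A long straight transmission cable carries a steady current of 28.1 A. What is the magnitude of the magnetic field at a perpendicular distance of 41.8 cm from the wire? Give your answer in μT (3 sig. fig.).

B ≈ 13.4 μT

For an infinitely long straight wire, B = μ₀I/(2πd).
B = (4π×10⁻⁷ × 28.1) / (2π × 0.418) = 1.34×10⁻⁵ T.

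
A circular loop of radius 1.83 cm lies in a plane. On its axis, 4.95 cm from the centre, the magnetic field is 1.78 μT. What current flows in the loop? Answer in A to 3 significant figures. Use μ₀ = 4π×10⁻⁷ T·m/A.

I ≈ 1.24 A

On the axis of a loop, B = μ₀IR²/[2(R²+z²)^(3/2)], so I = 2B(R²+z²)^(3/2)/(μ₀R²).
R² + z² = 0.0003349 + 0.00245 = 0.002785 m²; raised to 3/2 gives 1.47×10⁻⁴ m³.
I = 2 × 1.78×10⁻⁶ × 1.47×10⁻⁴ / (1.26×10⁻⁶ × 0.0003349) = 1.24 A.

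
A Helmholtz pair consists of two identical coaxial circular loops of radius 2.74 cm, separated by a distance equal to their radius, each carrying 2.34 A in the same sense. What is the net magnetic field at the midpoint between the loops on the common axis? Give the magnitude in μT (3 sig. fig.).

B ≈ 76.8 μT

Each loop contributes B = μ₀IR²/[2(R²+z²)^(3/2)] on the axis, with z measured from that loop.
Loop 1 (z = 0.0137 m): B₁ = 3.84×10⁻⁵ T. Loop 2 (z = 0.0137 m): B₂ = 3.84×10⁻⁵ T.
The fields add: B = B₁ + B₂ = 7.68×10⁻⁵ T.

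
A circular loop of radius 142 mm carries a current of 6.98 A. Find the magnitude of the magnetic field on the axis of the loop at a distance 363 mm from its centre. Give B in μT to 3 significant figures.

On the axis of a circular loop, B = μ₀IR² / [2(R²+z²)^(3/2)].
R² + z² = (0.142)² + (0.363)² = 0.1519 m², and (R²+z²)^(3/2) = 5.92×10⁻² m³.
B = (4π×10⁻⁷ × 6.98 × 0.02016) / (2 × 5.92×10⁻²) = 1.49×10⁻⁶ T.

B ≈ 1.49 μT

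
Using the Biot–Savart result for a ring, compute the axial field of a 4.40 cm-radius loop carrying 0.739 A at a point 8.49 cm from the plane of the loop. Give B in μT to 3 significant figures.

On the axis of a circular loop, B = μ₀IR² / [2(R²+z²)^(3/2)].
R² + z² = (0.044)² + (0.0849)² = 0.009144 m², and (R²+z²)^(3/2) = 8.74×10⁻⁴ m³.
B = (4π×10⁻⁷ × 0.739 × 0.001936) / (2 × 8.74×10⁻⁴) = 1.03×10⁻⁶ T.

B ≈ 1.03 μT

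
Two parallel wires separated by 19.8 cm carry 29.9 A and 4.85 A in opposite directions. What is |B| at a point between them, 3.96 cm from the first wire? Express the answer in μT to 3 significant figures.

B ≈ 157 μT

Each long wire gives B = μ₀I/(2πd). Distances are d₁ = 0.0396 m and d₂ = 0.1584 m.
B₁ = 1.51×10⁻⁴ T, B₂ = 6.12×10⁻⁶ T.
Between antiparallel currents both contributions point the same way, so they add. B = B₁ + B₂ = 1.51×10⁻⁴ + 6.12×10⁻⁶ = 1.57×10⁻⁴ T.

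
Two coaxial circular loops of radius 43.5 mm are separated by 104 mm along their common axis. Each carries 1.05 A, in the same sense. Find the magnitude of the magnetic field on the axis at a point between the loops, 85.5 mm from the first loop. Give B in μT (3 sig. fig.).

B ≈ 13.2 μT

Each loop contributes B = μ₀IR²/[2(R²+z²)^(3/2)] on the axis, with z measured from that loop.
Loop 1 (z = 0.0855 m): B₁ = 1.41×10⁻⁶ T. Loop 2 (z = 0.0185 m): B₂ = 1.18×10⁻⁵ T.
The fields add: B = B₁ + B₂ = 1.32×10⁻⁵ T.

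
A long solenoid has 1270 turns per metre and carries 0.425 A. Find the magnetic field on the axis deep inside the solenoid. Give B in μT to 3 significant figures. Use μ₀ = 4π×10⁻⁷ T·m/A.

Inside a long solenoid, B = μ₀nI with n = 1270 turns/m.
B = 4π×10⁻⁷ × 1270 × 0.425 = 6.78×10⁻⁴ T.

B ≈ 678 μT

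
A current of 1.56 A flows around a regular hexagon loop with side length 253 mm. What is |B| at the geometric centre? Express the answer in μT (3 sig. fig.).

B ≈ 4.27 μT

Each side is a finite straight segment at perpendicular distance d = a/(2 tan(π/6)) = 0.2191 m from the centre, with end-angles ±π/6.
One side contributes B₁ = (μ₀I/4πd)·2 sin(π/6) = 7.12×10⁻⁷ T.
All 6 sides add in the same direction: B = 6 × 7.12×10⁻⁷ = 4.27×10⁻⁶ T.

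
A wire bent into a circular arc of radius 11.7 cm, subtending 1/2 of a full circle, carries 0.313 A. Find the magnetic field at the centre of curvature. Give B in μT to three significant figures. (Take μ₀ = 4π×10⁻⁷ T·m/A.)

B ≈ 0.840 μT

The Biot–Savart field of a circular arc at its centre is B = μ₀Iφ/(4πR), with φ = 3.142 rad.
B = (4π×10⁻⁷ × 0.313 × 3.142) / (4π × 0.117) = 8.40×10⁻⁷ T.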